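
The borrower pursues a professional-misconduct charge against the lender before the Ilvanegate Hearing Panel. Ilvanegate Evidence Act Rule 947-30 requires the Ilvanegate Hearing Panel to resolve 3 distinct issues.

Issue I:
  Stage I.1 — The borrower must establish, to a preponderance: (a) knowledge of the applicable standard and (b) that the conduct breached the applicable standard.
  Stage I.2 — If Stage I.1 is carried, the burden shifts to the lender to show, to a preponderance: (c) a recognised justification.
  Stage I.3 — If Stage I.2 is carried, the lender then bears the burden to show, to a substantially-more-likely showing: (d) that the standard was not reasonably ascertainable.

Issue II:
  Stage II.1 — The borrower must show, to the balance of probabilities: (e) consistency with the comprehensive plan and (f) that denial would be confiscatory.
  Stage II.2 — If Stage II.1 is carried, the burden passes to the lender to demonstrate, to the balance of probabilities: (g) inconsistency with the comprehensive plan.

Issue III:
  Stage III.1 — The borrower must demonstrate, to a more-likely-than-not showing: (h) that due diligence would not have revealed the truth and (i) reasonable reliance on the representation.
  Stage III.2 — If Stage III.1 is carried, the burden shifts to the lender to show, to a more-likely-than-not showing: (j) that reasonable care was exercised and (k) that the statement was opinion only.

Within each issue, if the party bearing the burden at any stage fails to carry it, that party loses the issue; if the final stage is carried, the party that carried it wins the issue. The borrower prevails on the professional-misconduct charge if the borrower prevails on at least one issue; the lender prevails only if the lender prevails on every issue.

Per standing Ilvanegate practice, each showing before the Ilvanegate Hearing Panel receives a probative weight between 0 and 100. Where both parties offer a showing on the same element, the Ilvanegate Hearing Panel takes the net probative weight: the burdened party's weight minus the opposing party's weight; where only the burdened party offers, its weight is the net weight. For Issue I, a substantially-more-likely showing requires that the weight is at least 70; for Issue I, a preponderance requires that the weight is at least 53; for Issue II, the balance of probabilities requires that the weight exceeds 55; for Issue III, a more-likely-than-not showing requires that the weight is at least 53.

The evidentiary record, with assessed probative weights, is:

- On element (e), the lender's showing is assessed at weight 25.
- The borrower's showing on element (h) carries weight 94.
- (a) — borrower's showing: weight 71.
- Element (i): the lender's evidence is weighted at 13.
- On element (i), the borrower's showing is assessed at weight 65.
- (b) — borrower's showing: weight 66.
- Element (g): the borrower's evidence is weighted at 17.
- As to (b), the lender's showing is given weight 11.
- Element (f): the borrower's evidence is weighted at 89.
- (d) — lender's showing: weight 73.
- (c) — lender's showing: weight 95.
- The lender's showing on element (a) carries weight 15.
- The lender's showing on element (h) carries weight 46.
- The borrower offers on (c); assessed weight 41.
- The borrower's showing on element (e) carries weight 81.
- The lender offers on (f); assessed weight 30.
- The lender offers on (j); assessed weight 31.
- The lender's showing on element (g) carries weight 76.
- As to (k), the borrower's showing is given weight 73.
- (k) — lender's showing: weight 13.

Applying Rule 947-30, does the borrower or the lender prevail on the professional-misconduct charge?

lender

— Issue I —
At Stage I.1 the borrower must meet a preponderance (weight is at least 53): on (a) the weight is 71 less the opposing 15 gives net 56, which does reach 53, so (a) meets the standard; on (b) the weight is 66 less the opposing 11 gives net 55, ≥ 53, so (b) meets the standard.
  The borrower carries Stage I.1; the lender now bears the burden.
At Stage I.2 the lender must meet a preponderance (weight is at least 53): on (c) the weight is 95 less the opposing 41 gives net 54, ≥ 53, so (c) meets the standard.
  Stage I.2 is satisfied; the lender continues to bear the burden.
At Stage I.3 the lender must meet a substantially-more-likely showing (weight is at least 70): on (d) the weight is 73, ≥ 70, so (d) meets the standard.
  Stage I.3 carried; the final stage is satisfied.
With every stage satisfied, the lender prevails on this issue.
— Issue II —
Stage II.1 (borrower, the balance of probabilities, weight exceeds 55): (e) net 81−25=56 > 55 — meets; (f) net 89−30=59 > 55 — meets.
  All elements met. The burden passes to the lender.
Stage II.2 (lender, the balance of probabilities, weight exceeds 55): (g) net 76−17=59 > 55 — meets.
  The lender carries the last stage.
With every stage satisfied, the lender prevails on this issue.
— Issue III —
At Stage III.1 the borrower must meet a more-likely-than-not showing (weight is at least 53): on (h) the weight is 94 less the opposing 46 gives net 48, which does not reach 53, so (h) does not meet the standard; on (i) the weight is 65 less the opposing 13 gives net 52, which does not reach 53, so (i) does not meet the standard.
  Stage III.1 not carried; the borrower fails its burden.
So the lender prevails on this issue.
Per-issue: Issue I → lender; Issue II → lender; Issue III → lender. The borrower must prevail on at least one issue; overall, the lender prevails.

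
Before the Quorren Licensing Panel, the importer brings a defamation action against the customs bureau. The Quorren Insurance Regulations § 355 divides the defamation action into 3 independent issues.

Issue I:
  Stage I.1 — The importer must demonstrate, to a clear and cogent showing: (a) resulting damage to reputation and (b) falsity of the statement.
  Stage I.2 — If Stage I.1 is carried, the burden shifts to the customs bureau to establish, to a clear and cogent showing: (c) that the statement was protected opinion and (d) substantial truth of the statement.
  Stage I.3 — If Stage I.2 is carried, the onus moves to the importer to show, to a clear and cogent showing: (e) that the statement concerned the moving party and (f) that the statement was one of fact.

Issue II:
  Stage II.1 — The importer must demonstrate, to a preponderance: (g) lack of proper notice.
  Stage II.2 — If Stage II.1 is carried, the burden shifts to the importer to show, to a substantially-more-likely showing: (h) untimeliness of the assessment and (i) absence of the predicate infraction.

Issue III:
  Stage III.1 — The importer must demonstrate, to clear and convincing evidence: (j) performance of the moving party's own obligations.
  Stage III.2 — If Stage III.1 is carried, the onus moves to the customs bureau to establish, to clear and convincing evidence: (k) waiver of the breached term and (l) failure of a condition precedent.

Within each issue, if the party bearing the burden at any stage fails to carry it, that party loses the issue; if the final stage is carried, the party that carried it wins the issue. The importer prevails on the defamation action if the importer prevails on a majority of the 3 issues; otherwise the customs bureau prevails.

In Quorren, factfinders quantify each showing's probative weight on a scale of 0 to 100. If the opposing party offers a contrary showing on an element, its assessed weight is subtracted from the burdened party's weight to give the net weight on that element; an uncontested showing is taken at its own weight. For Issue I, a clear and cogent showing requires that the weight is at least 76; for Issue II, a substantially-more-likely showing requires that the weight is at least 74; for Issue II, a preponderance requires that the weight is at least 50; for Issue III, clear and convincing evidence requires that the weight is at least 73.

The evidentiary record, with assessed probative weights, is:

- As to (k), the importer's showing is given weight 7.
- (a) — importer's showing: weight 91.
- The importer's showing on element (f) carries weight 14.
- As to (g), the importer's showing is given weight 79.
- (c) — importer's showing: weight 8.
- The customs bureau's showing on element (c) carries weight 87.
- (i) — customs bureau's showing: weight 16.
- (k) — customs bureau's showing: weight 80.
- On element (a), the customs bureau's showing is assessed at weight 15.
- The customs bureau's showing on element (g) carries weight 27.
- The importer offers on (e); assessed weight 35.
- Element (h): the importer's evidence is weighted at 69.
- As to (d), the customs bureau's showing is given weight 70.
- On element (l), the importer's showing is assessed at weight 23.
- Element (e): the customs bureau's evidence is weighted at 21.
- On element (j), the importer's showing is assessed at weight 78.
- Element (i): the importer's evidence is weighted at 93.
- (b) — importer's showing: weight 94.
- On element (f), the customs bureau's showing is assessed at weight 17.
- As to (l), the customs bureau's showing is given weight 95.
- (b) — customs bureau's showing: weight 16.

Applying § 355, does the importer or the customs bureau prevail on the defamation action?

— Issue I —
Stage I.1 — burden on importer; standard: a clear and cogent showing (weight is at least 76).
    (a): 91 − 15 = 76 ≥ 76 [met]
    (b): 94 − 16 = 78 ≥ 76 [met]
  All elements met. The burden passes to the customs bureau.
Stage I.2 — burden on customs bureau; standard: a clear and cogent showing (weight is at least 76).
    (c): 87 − 8 = 79 ≥ 76 [met]
    (d): 70 < 76 [not met]
  Stage I.2 not carried; the customs bureau fails its burden.
So the importer prevails on this issue.
— Issue II —
At Stage II.1 the importer must meet a preponderance (weight is at least 50): on (g) the weight is 79 less the opposing 27 gives net 52, which does reach 50, so (g) meets the standard.
  Stage II.1 is satisfied; the importer continues to bear the burden.
At Stage II.2 the importer must meet a substantially-more-likely showing (weight is at least 74): on (h) the weight is 69, which does not reach 74, so (h) does not meet the standard; on (i) the weight is 93 less the opposing 16 gives net 77, which does reach 74, so (i) meets the standard.
  The importer does not carry Stage II.2.
The customs bureau prevails on this issue.
— Issue III —
At Stage III.1 the importer must meet clear and convincing evidence (weight is at least 73): on (j) the weight is 78, which does reach 73, so (j) meets the standard.
  Stage III.1 is satisfied; the onus moves to the customs bureau.
At Stage III.2 the customs bureau must meet clear and convincing evidence (weight is at least 73): on (k) the weight is 80 less the opposing 7 gives net 73, ≥ 73, so (k) meets the standard; on (l) the weight is 95 less the opposing 23 gives net 72, which does not reach 73, so (l) does not meet the standard.
  Stage III.2 not carried; the customs bureau fails its burden.
So the importer prevails on this issue.
Per-issue: Issue I → importer; Issue II → customs bureau; Issue III → importer. The importer must prevail on a majority of issues; overall, the importer prevails.

importer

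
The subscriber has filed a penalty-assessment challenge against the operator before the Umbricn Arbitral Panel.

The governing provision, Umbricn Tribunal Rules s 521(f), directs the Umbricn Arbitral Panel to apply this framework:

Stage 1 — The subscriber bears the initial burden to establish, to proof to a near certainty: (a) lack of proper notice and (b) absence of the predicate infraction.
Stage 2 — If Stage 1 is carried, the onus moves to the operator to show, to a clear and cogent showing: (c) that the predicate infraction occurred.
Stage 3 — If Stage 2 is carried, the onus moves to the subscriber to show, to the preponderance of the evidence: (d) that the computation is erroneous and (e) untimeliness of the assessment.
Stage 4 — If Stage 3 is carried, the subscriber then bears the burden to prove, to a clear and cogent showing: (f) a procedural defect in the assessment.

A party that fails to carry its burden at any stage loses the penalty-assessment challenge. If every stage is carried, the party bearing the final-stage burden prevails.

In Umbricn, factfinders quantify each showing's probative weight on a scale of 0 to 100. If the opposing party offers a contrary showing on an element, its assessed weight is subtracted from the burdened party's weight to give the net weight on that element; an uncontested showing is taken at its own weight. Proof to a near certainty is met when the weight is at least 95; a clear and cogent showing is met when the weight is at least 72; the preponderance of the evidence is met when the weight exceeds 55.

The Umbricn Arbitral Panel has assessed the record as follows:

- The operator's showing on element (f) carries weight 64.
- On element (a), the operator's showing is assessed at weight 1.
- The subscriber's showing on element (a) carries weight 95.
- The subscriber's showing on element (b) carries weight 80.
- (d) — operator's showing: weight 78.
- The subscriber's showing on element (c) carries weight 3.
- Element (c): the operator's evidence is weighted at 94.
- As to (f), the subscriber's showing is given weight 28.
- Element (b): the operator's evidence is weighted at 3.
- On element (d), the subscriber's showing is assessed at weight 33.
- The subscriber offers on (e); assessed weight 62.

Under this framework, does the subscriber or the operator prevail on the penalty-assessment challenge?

operator

Stage 1 — burden on subscriber; standard: proof to a near certainty (weight is at least 95).
    (a): 95 − 1 = 94 < 95 [not met]
    (b): 80 − 3 = 77 < 95 [not met]
  Stage 1 not carried; the subscriber fails its burden.
The operator prevails.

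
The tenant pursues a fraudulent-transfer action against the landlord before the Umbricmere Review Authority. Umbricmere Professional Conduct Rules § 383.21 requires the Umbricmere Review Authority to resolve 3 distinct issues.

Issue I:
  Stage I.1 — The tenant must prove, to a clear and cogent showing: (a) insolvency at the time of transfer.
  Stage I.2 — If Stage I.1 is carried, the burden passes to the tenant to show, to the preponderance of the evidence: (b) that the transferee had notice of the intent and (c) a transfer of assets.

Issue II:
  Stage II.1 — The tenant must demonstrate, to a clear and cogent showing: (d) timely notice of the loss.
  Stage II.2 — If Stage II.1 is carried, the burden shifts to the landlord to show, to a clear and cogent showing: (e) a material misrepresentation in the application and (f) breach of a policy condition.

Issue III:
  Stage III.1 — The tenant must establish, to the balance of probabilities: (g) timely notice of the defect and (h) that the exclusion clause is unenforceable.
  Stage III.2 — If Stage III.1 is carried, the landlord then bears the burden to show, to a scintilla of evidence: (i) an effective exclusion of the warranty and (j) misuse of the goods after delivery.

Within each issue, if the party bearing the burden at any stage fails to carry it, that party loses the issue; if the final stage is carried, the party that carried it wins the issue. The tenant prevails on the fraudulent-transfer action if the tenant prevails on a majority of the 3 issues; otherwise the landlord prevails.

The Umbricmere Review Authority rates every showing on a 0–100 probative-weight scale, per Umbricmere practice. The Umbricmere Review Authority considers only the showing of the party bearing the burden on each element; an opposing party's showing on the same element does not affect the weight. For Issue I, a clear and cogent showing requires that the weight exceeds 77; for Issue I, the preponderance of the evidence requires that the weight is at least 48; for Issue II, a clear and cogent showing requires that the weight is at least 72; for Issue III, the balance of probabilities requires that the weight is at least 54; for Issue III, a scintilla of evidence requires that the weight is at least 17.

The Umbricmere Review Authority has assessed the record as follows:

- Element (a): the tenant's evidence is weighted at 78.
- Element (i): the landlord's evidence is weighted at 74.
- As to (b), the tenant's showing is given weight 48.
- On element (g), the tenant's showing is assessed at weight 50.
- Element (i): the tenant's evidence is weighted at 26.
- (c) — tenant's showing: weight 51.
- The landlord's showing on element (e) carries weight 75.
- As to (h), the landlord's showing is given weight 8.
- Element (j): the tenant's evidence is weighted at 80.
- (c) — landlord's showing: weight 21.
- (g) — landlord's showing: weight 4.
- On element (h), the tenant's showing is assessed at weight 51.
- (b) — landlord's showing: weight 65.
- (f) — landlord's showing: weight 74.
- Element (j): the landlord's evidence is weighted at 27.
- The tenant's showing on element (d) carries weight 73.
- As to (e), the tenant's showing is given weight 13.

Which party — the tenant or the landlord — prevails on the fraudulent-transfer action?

landlord

— Issue I —
Stage I.1 — burden on tenant; standard: a clear and cogent showing (weight exceeds 77).
    (a): 78 > 77 [met]
  Stage I.1 is satisfied; the tenant continues to bear the burden.
Stage I.2 — burden on tenant; standard: the preponderance of the evidence (weight is at least 48).
    (b): 48 (landlord's 65 disregarded) ≥ 48 [met]
    (c): 51 (landlord's 21 disregarded) ≥ 48 [met]
  Stage I.2 carried; the final stage is satisfied.
Every stage carried; the tenant prevails on this issue.
— Issue II —
Stage II.1 — burden on tenant; standard: a clear and cogent showing (weight is at least 72).
    (d): 73 ≥ 72 [met]
  All elements met. The burden passes to the landlord.
Stage II.2 — burden on landlord; standard: a clear and cogent showing (weight is at least 72).
    (e): 75 (tenant's 13 disregarded) ≥ 72 [met]
    (f): 74 ≥ 72 [met]
  Stage II.2 carried; the final stage is satisfied.
With every stage satisfied, the landlord prevails on this issue.
— Issue III —
Stage III.1 (tenant, the balance of probabilities, weight is at least 54): (g) 50 (landlord's 4 disregarded) < 54 — fails; (h) 51 (landlord's 8 disregarded) < 54 — fails.
  The tenant does not carry Stage III.1.
The analysis ends at Stage III.1; the landlord prevails on this issue.
Per-issue: Issue I → tenant; Issue II → landlord; Issue III → landlord. The tenant must prevail on a majority of issues; overall, the landlord prevails.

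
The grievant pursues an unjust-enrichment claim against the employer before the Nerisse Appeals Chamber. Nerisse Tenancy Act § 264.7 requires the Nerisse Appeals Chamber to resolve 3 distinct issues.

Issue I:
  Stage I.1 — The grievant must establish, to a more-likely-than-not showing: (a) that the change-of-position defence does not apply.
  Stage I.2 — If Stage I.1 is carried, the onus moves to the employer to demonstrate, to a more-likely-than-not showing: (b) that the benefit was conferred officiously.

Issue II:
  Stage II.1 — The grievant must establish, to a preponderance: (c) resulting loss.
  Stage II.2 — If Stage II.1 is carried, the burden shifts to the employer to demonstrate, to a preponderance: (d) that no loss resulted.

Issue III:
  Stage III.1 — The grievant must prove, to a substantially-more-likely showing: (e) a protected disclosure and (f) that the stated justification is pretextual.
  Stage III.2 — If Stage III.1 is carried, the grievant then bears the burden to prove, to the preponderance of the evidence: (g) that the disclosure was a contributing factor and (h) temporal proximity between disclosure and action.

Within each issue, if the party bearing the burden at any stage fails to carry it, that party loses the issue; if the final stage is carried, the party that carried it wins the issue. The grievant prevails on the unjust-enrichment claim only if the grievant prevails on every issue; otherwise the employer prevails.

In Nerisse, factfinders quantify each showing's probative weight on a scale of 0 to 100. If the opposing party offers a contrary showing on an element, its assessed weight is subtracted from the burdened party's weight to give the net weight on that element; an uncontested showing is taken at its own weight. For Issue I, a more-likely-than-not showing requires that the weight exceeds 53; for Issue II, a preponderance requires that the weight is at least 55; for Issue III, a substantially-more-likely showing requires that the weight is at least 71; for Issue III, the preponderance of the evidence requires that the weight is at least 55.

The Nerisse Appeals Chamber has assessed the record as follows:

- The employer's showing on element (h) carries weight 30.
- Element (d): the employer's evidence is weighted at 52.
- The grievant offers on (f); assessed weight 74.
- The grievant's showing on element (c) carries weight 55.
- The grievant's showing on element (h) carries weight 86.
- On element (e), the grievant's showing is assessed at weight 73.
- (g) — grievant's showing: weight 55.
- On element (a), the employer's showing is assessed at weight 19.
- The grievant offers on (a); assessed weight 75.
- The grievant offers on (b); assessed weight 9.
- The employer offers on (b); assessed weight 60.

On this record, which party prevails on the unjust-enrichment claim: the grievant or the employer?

— Issue I —
Stage I.1 — burden on grievant; standard: a more-likely-than-not showing (weight exceeds 53).
    (a): 75 − 19 = 56 > 53 [met]
  Stage I.1 is satisfied; the onus moves to the employer.
Stage I.2 — burden on employer; standard: a more-likely-than-not showing (weight exceeds 53).
    (b): 60 − 9 = 51 ≤ 53 [not met]
  The employer does not carry Stage I.2.
So the grievant prevails on this issue.
— Issue II —
At Stage II.1 the grievant must meet a preponderance (weight is at least 55): on (c) the weight is 55, which does reach 55, so (c) meets the standard.
  Stage II.1 carried; the burden shifts to the employer.
At Stage II.2 the employer must meet a preponderance (weight is at least 55): on (d) the weight is 52, < 55, so (d) does not meet the standard.
  The employer does not carry Stage II.2.
So the grievant prevails on this issue.
— Issue III —
Stage III.1 — burden on grievant; standard: a substantially-more-likely showing (weight is at least 71).
    (e): 73 ≥ 71 [met]
    (f): 74 ≥ 71 [met]
  All elements met. The grievant retains the burden for Stage III.2.
Stage III.2 — burden on grievant; standard: the preponderance of the evidence (weight is at least 55).
    (g): 55 ≥ 55 [met]
    (h): 86 − 30 = 56 ≥ 55 [met]
  The grievant carries the last stage.
Every stage carried; the grievant prevails on this issue.
Per-issue: Issue I → grievant; Issue II → grievant; Issue III → grievant. The grievant must prevail on every issue; overall, the grievant prevails.

grievant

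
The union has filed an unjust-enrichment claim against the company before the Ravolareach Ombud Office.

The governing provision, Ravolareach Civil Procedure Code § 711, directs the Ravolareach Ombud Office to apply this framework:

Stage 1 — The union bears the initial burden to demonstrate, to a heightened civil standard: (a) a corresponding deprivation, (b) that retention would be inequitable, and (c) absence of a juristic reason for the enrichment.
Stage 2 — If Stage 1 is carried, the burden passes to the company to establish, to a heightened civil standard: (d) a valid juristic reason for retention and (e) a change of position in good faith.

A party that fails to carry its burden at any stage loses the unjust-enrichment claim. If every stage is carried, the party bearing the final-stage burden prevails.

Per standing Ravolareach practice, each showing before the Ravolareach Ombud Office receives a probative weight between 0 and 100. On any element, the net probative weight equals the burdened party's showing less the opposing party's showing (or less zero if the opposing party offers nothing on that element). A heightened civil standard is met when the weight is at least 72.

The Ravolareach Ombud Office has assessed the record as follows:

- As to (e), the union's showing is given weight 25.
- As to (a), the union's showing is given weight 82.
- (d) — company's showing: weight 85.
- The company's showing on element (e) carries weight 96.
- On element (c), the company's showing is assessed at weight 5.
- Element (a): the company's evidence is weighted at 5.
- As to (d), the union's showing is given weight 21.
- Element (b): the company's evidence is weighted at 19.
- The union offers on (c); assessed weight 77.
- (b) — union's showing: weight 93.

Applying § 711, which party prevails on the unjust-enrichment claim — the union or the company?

union

Stage 1 — burden on union; standard: a heightened civil standard (weight is at least 72).
    (a): 82 − 5 = 77 ≥ 72 [met]
    (b): 93 − 19 = 74 ≥ 72 [met]
    (c): 77 − 5 = 72 ≥ 72 [met]
  Stage 1 carried; the burden shifts to the company.
Stage 2 — burden on company; standard: a heightened civil standard (weight is at least 72).
    (d): 85 − 21 = 64 < 72 [not met]
    (e): 96 − 25 = 71 < 72 [not met]
  The company does not carry Stage 2.
The analysis ends at Stage 2; the union prevails.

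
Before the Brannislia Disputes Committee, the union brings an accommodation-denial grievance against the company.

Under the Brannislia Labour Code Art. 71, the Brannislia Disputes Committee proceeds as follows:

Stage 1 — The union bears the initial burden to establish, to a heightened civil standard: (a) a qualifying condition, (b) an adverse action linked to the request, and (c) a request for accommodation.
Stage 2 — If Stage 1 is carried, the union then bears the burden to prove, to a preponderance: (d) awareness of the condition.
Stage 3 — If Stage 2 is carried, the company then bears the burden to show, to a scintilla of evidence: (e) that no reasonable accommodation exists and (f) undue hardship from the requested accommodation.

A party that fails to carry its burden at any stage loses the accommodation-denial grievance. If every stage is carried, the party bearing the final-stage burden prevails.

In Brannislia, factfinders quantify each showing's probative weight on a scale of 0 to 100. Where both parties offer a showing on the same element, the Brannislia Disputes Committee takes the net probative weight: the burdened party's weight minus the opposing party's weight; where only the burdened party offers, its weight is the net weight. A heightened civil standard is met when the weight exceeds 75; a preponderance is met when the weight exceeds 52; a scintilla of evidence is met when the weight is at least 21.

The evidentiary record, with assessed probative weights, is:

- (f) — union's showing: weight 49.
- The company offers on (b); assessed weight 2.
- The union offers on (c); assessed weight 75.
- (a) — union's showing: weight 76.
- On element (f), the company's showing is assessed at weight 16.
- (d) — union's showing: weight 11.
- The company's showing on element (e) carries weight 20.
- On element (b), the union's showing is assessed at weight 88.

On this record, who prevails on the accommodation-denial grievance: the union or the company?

company

At Stage 1 the union must meet a heightened civil standard (weight exceeds 75): on (a) the weight is 76, > 75, so (a) meets the standard; on (b) the weight is 88 less the opposing 2 gives net 86, which does exceed 75, so (b) meets the standard; on (c) the weight is 75, which does not exceed 75, so (c) does not meet the standard.
  Not every element is met, so the union fails to carry Stage 1.
So the company prevails.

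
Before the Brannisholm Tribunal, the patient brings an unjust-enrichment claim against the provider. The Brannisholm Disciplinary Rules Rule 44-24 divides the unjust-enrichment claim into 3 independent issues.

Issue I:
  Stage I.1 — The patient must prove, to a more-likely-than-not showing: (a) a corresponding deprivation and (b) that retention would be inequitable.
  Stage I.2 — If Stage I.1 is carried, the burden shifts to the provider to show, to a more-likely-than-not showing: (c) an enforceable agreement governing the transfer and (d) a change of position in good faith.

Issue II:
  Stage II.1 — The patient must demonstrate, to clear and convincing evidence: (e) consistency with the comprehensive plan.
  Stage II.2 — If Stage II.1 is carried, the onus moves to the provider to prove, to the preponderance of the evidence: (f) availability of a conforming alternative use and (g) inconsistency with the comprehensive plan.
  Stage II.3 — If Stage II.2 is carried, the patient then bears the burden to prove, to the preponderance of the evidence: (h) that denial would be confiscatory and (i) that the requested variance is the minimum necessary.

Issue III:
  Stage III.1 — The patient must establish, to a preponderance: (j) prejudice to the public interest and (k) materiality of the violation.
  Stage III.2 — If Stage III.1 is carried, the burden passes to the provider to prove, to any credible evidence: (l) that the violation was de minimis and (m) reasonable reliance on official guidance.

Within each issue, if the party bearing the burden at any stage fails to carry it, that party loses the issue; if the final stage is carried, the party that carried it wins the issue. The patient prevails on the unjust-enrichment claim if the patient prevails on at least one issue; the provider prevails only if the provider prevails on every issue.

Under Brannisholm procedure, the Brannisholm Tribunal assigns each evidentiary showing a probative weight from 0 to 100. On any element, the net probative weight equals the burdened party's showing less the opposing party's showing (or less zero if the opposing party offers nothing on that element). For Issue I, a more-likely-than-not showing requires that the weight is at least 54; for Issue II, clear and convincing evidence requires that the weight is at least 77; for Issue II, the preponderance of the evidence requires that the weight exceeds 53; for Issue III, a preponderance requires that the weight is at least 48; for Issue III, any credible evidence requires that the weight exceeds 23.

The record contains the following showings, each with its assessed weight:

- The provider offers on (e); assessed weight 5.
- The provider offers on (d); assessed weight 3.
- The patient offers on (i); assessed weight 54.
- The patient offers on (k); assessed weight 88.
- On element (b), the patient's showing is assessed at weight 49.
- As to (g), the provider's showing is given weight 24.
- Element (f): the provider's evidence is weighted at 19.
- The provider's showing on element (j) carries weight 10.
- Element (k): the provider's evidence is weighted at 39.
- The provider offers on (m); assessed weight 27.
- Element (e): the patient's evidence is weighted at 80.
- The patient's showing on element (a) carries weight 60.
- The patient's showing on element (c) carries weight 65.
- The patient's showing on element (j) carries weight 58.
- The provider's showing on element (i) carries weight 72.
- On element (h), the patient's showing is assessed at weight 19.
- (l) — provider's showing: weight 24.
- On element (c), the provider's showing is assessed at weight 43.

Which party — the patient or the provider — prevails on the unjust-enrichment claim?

— Issue I —
Stage I.1 — burden on patient; standard: a more-likely-than-not showing (weight is at least 54).
    (a): 60 ≥ 54 [met]
    (b): 49 < 54 [not met]
  Not every element is met, so the patient fails to carry Stage I.1.
The provider prevails on this issue.
— Issue II —
Stage II.1 (patient, clear and convincing evidence, weight is at least 77): (e) net 80−5=75 < 77 — fails.
  The patient does not carry Stage II.1.
So the provider prevails on this issue.
— Issue III —
At Stage III.1 the patient must meet a preponderance (weight is at least 48): on (j) the weight is 58 less the opposing 10 gives net 48, which does reach 48, so (j) meets the standard; on (k) the weight is 88 less the opposing 39 gives net 49, ≥ 48, so (k) meets the standard.
  All elements met. The burden passes to the provider.
At Stage III.2 the provider must meet any credible evidence (weight exceeds 23): on (l) the weight is 24, > 23, so (l) meets the standard; on (m) the weight is 27, > 23, so (m) meets the standard.
  Stage III.2 carried; the final stage is satisfied.
All stages carried — the provider prevails on this issue.
Per-issue: Issue I → provider; Issue II → provider; Issue III → provider. The patient must prevail on at least one issue; overall, the provider prevails.

provider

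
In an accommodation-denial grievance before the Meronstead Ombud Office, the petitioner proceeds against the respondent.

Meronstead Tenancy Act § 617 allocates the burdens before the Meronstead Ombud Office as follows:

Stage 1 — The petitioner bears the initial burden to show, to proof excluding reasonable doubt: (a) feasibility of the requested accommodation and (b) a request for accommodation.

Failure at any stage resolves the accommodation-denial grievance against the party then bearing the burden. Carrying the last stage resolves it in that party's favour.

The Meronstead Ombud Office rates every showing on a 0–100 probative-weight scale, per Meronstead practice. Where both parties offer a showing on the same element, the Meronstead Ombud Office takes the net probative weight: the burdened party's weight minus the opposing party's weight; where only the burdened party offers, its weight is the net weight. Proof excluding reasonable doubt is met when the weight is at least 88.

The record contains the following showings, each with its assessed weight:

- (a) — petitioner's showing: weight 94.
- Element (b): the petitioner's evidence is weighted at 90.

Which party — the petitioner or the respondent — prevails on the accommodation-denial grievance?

At Stage 1 the petitioner must meet proof excluding reasonable doubt (weight is at least 88): on (a) the weight is 94, ≥ 88, so (a) meets the standard; on (b) the weight is 90, which does reach 88, so (b) meets the standard.
  The petitioner carries the last stage.
All stages carried — the petitioner prevails.

petitioner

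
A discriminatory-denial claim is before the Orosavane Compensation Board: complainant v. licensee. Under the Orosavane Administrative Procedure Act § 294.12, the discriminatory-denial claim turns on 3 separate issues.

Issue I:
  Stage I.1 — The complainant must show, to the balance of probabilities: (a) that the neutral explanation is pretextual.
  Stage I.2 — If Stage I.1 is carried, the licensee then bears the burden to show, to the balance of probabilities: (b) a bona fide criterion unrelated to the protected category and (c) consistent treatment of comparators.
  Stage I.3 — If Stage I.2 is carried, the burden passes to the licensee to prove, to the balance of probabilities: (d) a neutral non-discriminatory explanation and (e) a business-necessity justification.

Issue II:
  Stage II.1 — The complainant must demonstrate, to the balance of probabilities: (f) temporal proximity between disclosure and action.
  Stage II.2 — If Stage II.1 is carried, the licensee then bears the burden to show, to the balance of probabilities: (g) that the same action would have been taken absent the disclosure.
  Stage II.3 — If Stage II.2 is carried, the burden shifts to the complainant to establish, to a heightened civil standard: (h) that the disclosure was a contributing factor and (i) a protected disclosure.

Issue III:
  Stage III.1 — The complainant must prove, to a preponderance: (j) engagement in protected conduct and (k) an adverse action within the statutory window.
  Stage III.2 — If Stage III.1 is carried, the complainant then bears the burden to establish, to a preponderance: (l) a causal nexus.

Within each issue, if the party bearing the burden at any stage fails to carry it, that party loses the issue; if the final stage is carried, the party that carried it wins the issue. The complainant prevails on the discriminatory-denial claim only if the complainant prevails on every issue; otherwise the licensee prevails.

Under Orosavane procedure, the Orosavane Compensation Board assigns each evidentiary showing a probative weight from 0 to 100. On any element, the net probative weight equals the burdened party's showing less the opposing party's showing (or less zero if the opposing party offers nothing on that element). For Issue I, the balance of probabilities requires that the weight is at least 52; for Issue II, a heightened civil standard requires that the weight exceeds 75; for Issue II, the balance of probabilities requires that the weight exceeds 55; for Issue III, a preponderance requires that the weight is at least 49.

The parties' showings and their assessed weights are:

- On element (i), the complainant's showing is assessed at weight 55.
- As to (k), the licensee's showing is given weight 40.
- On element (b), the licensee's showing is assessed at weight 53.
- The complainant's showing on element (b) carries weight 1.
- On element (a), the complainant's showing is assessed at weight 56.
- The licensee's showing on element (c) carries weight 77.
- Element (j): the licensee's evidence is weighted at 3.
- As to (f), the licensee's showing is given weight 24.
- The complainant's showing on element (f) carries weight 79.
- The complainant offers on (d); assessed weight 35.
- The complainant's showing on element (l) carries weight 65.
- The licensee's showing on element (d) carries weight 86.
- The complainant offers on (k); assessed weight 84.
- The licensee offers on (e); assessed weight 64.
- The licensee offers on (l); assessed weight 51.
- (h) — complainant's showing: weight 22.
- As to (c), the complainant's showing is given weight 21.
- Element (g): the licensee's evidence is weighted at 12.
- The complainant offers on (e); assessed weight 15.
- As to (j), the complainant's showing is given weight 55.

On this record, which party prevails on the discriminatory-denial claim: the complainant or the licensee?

— Issue I —
At Stage I.1 the complainant must meet the balance of probabilities (weight is at least 52): on (a) the weight is 56, ≥ 52, so (a) meets the standard.
  All elements met. The burden passes to the licensee.
At Stage I.2 the licensee must meet the balance of probabilities (weight is at least 52): on (b) the weight is 53 less the opposing 1 gives net 52, ≥ 52, so (b) meets the standard; on (c) the weight is 77 less the opposing 21 gives net 56, which does reach 52, so (c) meets the standard.
  All elements met. The licensee retains the burden for Stage I.3.
At Stage I.3 the licensee must meet the balance of probabilities (weight is at least 52): on (d) the weight is 86 less the opposing 35 gives net 51, which does not reach 52, so (d) does not meet the standard; on (e) the weight is 64 less the opposing 15 gives net 49, which does not reach 52, so (e) does not meet the standard.
  Not every element is met, so the licensee fails to carry Stage I.3.
The analysis ends at Stage I.3; the complainant prevails on this issue.
— Issue II —
At Stage II.1 the complainant must meet the balance of probabilities (weight exceeds 55): on (f) the weight is 79 less the opposing 24 gives net 55, ≤ 55, so (f) does not meet the standard.
  Stage II.1 not carried; the complainant fails its burden.
The analysis ends at Stage II.1; the licensee prevails on this issue.
— Issue III —
Stage III.1 (complainant, a preponderance, weight is at least 49): (j) net 55−3=52 ≥ 49 — meets; (k) net 84−40=44 < 49 — fails.
  Not every element is met, so the complainant fails to carry Stage III.1.
So the licensee prevails on this issue.
Per-issue: Issue I → complainant; Issue II → licensee; Issue III → licensee. The complainant must prevail on every issue; overall, the licensee prevails.

licensee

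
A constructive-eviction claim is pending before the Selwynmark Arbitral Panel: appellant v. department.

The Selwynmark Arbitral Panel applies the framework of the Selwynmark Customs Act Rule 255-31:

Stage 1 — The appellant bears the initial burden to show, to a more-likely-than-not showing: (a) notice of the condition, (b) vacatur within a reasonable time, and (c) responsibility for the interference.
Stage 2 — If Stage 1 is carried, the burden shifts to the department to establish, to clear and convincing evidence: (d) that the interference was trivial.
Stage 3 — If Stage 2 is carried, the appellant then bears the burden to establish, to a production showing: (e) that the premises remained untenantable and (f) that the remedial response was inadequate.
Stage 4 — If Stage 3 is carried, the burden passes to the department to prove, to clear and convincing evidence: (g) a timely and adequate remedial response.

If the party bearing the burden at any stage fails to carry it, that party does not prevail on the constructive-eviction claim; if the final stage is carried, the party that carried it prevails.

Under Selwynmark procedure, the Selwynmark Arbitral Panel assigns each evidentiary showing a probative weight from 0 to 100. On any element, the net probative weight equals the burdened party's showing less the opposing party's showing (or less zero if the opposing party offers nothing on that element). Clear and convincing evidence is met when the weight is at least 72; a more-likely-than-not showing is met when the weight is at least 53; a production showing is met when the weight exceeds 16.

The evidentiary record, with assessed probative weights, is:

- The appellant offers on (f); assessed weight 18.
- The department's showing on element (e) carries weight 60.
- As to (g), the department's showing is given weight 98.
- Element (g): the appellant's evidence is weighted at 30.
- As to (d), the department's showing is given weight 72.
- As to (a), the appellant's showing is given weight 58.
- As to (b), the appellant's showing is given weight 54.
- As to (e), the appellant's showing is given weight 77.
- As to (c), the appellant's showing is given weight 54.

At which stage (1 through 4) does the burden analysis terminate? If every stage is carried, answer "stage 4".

Stage 1 — burden on appellant; standard: a more-likely-than-not showing (weight is at least 53).
    (a): 58 ≥ 53 [met]
    (b): 54 ≥ 53 [met]
    (c): 54 ≥ 53 [met]
  Stage 1 carried; the burden shifts to the department.
Stage 2 — burden on department; standard: clear and convincing evidence (weight is at least 72).
    (d): 72 ≥ 72 [met]
  All elements met. The burden passes to the appellant.
Stage 3 — burden on appellant; standard: a production showing (weight exceeds 16).
    (e): 77 − 60 = 17 > 16 [met]
    (f): 18 > 16 [met]
  All elements met. The burden passes to the department.
Stage 4 — burden on department; standard: clear and convincing evidence (weight is at least 72).
    (g): 98 − 30 = 68 < 72 [not met]
  The department does not carry Stage 4.
So the appellant prevails.

stage 4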